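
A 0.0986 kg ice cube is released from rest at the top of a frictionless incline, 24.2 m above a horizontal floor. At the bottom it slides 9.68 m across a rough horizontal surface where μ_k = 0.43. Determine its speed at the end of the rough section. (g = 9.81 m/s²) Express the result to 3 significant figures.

v = 19.8 m/s

Applying the work–energy principle:
mgh = ½mv² + μ_k m g d
W_f = μ_k mg d = (0.43)(0.0986)(9.81)(9.68) = 4.026 J
½mv² = mgh − W_f = 23.408 − 4.026 = 19.382 J
v = √(2 × 19.382/0.0986) = 19.83 m/s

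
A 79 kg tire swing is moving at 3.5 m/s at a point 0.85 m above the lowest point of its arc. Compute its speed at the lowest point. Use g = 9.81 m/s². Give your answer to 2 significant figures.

v = 5.4 m/s

Mechanical energy is conserved (no friction): ½mv₀² + mgh = ½mv²
v² = v₀² + 2gh = (3.5)² + 2(9.81)(0.85) = 28.927
v = √28.927 = 5.378 m/s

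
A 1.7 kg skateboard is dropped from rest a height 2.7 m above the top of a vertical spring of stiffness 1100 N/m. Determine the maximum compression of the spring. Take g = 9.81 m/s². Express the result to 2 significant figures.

Let x be the compression. The total drop is H + x, and the skateboard is instantaneously at rest at max compression, so energy conservation gives:
mg(H + x) = ½kx²
½(1100)x² − (1.7)(9.81)x − (1.7)(9.81)(2.7) = 0
550.0x² − 16.68x − 45.03 = 0
x = [16.68 + √(278.1 + 99061)]/(2 × 550.0) = 0.3017 m

x = 0.30 m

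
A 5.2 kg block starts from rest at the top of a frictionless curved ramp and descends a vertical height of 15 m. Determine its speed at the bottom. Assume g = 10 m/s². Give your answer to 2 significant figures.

Mechanical energy is conserved (no friction): mgh = ½mv²
v = √(2gh) = √(2 × 10 × 15) = √300.00 = 17.32 m/s

v = 17 m/s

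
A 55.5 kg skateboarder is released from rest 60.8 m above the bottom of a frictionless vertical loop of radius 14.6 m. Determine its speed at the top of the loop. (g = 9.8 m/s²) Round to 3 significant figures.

Energy conservation: mgh = ½mv_top² + mg(2r)
v_top² = 2g(h − 2r) = 2(9.8)(60.8 − 29.20) = 619.4
v_top = 24.89 m/s

v = 24.9 m/s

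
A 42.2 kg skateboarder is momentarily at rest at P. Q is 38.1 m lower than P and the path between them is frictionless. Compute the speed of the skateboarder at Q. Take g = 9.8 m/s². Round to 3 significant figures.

Equating total energy at the two states: mgh = ½mv²
v = √(2gh) = √(2 × 9.8 × 38.1) = √746.76 = 27.33 m/s

v = 27.3 m/s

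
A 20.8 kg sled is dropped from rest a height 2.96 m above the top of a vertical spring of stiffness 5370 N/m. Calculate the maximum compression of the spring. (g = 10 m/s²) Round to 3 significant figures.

Measuring PE from the top of the relaxed spring, at max compression the sled has dropped H + x with zero KE, so:
mg(H + x) = ½kx²
½(5370)x² − (20.8)(10)x − (20.8)(10)(2.96) = 0
2685x² − 208.0x − 615.7 = 0
x = [208.0 + √(43264 + 6.6124e+06)]/(2 × 2685) = 0.5192 m

x = 0.519 m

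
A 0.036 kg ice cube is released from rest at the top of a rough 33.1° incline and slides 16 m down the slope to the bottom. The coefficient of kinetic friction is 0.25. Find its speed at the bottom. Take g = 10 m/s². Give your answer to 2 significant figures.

Taking the bottom as reference, mgh = ½mv² + μ_k N L with h = L sinθ, N = mg cosθ:
mgh = mgL sinθ = (0.036)(10)(16)sin33.1° = 3.1455 J
W_f = μ_k mg cosθ · L = (0.25)(0.036)(10)cos33.1°·16 = 1.206 J
½mv² = 3.1455 − 1.206 = 1.9392 J
v = √(2 × 1.9392/0.036) = 10.38 m/s

v = 10 m/s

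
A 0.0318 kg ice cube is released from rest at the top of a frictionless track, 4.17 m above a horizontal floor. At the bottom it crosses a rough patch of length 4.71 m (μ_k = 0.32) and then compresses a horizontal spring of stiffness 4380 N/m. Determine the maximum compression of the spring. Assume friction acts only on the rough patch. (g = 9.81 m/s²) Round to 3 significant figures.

x = 0.0195 m

Initial energy: E₁ = mgh = (0.0318)(9.81)(4.17) = 1.3009 J
Friction removes W_f = μ_k mg d = (0.32)(0.0318)(9.81)(4.71) = 0.4702 J
Energy reaching the spring: E = 1.3009 − 0.4702 = 0.83068 J
At max compression ½kx² = E ⇒ x = √(2E/k) = √(2 × 0.83068/4380) = 0.01948 m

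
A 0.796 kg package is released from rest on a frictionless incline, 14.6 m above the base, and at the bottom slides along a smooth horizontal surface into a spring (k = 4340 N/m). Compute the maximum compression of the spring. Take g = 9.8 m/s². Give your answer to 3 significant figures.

Gravitational PE at the top equals spring PE at max compression: mgh = ½kx²
x = √(2mgh/k) = √(2 × 0.796 × 9.8 × 14.6 / 4340) = 0.2291 m

x = 0.229 m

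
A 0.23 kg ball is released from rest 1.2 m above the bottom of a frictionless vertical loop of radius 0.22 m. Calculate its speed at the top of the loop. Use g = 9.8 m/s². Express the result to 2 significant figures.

Energy conservation: mgh = ½mv_top² + mg(2r)
v_top² = 2g(h − 2r) = 2(9.8)(1.2 − 0.4400) = 14.90
v_top = 3.860 m/s

v = 3.9 m/s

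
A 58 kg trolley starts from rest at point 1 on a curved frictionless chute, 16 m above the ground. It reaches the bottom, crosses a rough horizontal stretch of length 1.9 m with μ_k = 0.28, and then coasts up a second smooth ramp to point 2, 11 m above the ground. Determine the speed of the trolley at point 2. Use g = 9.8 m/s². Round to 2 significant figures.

v = 9.4 m/s

Energy at 1: mgh₁ = (58)(9.8)(16) = 9094.4 J
Friction loss: W_f = μ_k mg d = 302.4 J
At 2: ½mv² + mgh₂ = mgh₁ − W_f
½mv² = 9094.4 − 302.4 − 6252.4 = 2539.6 J
v = √(2 × 2539.6/58) = 9.358 m/s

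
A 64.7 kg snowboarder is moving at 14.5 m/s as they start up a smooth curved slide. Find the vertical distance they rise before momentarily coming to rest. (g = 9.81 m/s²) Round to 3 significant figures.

Setting KE at the bottom equal to PE gained: ½mv² = mgh
h = v²/(2g) = 14.5²/(2 × 9.81) = 10.72 m

h = 10.7 m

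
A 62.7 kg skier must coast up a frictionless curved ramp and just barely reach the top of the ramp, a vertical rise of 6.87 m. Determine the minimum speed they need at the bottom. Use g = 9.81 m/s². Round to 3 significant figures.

v = 11.6 m/s

At the top they are momentarily at rest, so all KE converts to PE: ½mv² = mgh
v = √(2gh) = √(2 × 9.81 × 6.87) = 11.61 m/s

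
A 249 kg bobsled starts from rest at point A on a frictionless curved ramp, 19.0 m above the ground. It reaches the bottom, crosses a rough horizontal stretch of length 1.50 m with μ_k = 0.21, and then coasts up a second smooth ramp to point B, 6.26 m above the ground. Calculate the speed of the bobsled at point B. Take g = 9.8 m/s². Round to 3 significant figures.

v = 15.6 m/s

Energy at A: mgh₁ = (249)(9.8)(19.0) = 46364 J
Friction loss: W_f = μ_k mg d = 768.7 J
At B: ½mv² + mgh₂ = mgh₁ − W_f
½mv² = 46364 − 768.7 − 15276 = 30319 J
v = √(2 × 30319/249) = 15.61 m/s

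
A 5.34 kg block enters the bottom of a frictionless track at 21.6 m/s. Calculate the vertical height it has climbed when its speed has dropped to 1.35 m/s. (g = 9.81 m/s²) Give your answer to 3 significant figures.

Conservation of energy: ½mv₁² = ½mv₂² + mgh
h = (v₁² − v₂²)/(2g) = (21.6² − 1.35²)/(2 × 9.81) = 23.69 m

h = 23.7 m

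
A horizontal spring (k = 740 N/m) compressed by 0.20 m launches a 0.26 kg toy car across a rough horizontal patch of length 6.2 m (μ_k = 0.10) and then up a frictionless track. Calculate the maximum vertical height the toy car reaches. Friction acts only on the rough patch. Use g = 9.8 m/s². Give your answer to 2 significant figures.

Spring energy: E₀ = ½kx² = ½(740)(0.20)² = 14.800 J
Friction: W_f = μ_k mg d = (0.10)(0.26)(9.8)(6.2) = 1.580 J
Energy at base of ramp: E = 14.800 − 1.580 = 13.220 J
At max height all remaining energy is PE: mgh = E ⇒ h = E/(mg) = 13.220/(0.26 × 9.8) = 5.188 m

h = 5.2 m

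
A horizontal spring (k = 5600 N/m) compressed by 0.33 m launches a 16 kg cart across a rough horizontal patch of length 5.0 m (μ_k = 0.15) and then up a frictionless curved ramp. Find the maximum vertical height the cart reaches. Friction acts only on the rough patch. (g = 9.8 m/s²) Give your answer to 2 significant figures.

Spring energy: E₀ = ½kx² = ½(5600)(0.33)² = 304.92 J
Friction: W_f = μ_k mg d = (0.15)(16)(9.8)(5.0) = 117.6 J
Energy at base of ramp: E = 304.92 − 117.6 = 187.32 J
At max height all remaining energy is PE: mgh = E ⇒ h = E/(mg) = 187.32/(16 × 9.8) = 1.195 m

h = 1.2 m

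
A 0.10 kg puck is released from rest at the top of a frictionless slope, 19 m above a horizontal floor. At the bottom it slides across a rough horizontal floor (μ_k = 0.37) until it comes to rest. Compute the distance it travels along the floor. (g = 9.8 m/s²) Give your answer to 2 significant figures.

Energy at the top = energy at the end + work done against friction:
At rest all PE has been dissipated by friction: mgh = μ_k m g d
d = h/μ_k = 19/0.37 = 51.35 m

d = 51 m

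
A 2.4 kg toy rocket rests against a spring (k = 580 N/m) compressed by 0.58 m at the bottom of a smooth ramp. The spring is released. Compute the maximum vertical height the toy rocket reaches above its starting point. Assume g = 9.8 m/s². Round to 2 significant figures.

At maximum height the toy rocket is at rest, so ½kx² = mgh
h = kx²/(2mg) = (580)(0.58)²/(2 × 2.4 × 9.8) = 4.148 m

h = 4.1 m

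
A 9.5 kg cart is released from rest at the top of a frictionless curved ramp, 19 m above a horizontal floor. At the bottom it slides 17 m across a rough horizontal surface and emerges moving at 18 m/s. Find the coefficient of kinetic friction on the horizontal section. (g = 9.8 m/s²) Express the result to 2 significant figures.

μ_k = 0.15

Energy bookkeeping (friction removes W_f = μ_k N d):
mgh = ½mv² + μ_k m g d
mgh = 1768.9 J; ½mv² = 1539.0 J
W_f = 1768.9 − 1539.0 = 229.9 J
μ_k = W_f/(mg·d) = 229.9/(93.10 × 17) = 0.1453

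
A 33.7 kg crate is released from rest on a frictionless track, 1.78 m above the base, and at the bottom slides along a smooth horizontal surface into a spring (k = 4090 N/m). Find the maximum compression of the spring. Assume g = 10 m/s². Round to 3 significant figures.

x = 0.542 m

Energy conservation (no friction) from release to max compression: mgh = ½kx²
x = √(2mgh/k) = √(2 × 33.7 × 10 × 1.78 / 4090) = 0.5416 m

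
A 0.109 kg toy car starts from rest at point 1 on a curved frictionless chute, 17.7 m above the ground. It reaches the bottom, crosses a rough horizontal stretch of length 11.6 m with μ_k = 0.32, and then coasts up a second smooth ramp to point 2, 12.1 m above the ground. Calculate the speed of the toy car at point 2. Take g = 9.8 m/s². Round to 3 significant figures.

Energy at 1: mgh₁ = (0.109)(9.8)(17.7) = 18.907 J
Friction loss: W_f = μ_k mg d = 3.965 J
At 2: ½mv² + mgh₂ = mgh₁ − W_f
½mv² = 18.907 − 3.965 − 12.925 = 2.0168 J
v = √(2 × 2.0168/0.109) = 6.083 m/s

v = 6.08 m/s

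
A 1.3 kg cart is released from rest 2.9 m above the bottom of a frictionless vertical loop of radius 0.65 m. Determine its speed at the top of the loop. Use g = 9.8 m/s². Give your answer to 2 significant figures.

Energy conservation: mgh = ½mv_top² + mg(2r)
v_top² = 2g(h − 2r) = 2(9.8)(2.9 − 1.300) = 31.36
v_top = 5.600 m/s

v = 5.6 m/s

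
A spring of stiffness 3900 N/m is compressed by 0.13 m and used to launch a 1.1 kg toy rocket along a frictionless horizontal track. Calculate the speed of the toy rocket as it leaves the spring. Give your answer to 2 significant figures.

v = 7.7 m/s

Conservation of energy: ½kx² = ½mv²
v = x√(k/m) = 0.13 × √(3900/1.1) = 7.741 m/s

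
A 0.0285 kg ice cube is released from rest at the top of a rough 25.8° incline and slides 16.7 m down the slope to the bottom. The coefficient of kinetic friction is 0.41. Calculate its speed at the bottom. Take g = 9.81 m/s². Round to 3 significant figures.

Work–energy: mg(L sinθ) − μ_k(mg cosθ)L = ½mv²
mgh = mgL sinθ = (0.0285)(9.81)(16.7)sin25.8° = 2.0321 J
W_f = μ_k mg cosθ · L = (0.41)(0.0285)(9.81)cos25.8°·16.7 = 1.723 J
½mv² = 2.0321 − 1.723 = 0.30863 J
v = √(2 × 0.30863/0.0285) = 4.654 m/s

v = 4.65 m/s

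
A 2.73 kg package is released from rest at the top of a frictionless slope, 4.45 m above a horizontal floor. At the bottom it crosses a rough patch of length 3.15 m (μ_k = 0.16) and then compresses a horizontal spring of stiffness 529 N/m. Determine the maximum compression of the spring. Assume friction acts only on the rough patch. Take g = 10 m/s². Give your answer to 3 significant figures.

x = 0.638 m

Initial energy: E₁ = mgh = (2.73)(10)(4.45) = 121.49 J
Friction removes W_f = μ_k mg d = (0.16)(2.73)(10)(3.15) = 13.76 J
Energy reaching the spring: E = 121.49 − 13.76 = 107.73 J
At max compression ½kx² = E ⇒ x = √(2E/k) = √(2 × 107.73/529) = 0.6382 m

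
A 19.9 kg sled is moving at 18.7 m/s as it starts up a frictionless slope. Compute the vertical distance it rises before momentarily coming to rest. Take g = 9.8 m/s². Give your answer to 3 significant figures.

By energy conservation, ½mv² = mgh
h = v²/(2g) = 18.7²/(2 × 9.8) = 17.84 m

h = 17.8 m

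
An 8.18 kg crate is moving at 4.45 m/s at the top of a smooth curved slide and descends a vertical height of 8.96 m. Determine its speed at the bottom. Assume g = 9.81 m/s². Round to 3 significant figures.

v = 14.0 m/s

Energy conservation between the two points: ½mv₀² + mgh = ½mv²
v² = v₀² + 2gh = (4.45)² + 2(9.81)(8.96) = 195.60
v = √195.60 = 13.99 m/s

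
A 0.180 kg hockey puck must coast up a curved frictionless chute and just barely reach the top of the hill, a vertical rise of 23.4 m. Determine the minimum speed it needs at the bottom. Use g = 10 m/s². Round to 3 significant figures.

v = 21.6 m/s

At the top it is momentarily at rest, so all KE converts to PE: ½mv² = mgh
v = √(2gh) = √(2 × 10 × 23.4) = 21.63 m/s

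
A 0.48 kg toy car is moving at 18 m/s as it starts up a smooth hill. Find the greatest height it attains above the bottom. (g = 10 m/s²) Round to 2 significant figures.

h = 16 m

Setting KE at the bottom equal to PE gained: ½mv² = mgh
h = v²/(2g) = 18²/(2 × 10) = 16.20 m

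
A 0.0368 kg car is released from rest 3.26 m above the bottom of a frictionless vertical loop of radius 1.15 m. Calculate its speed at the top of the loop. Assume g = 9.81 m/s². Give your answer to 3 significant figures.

v = 4.34 m/s

Energy conservation: mgh = ½mv_top² + mg(2r)
v_top² = 2g(h − 2r) = 2(9.81)(3.26 − 2.300) = 18.84
v_top = 4.340 m/s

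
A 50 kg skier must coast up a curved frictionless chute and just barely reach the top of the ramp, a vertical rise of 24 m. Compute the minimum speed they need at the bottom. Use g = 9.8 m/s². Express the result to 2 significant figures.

At the top they are momentarily at rest, so all KE converts to PE: ½mv² = mgh
v = √(2gh) = √(2 × 9.8 × 24) = 21.69 m/s

v = 22 m/s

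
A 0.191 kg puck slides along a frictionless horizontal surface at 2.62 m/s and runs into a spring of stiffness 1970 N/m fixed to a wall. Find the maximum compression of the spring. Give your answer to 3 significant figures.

x = 0.0258 m

Conservation of energy between contact and max compression: ½mv² = ½kx²
x = v√(m/k) = 2.62 × √(0.191/1970) = 0.02580 m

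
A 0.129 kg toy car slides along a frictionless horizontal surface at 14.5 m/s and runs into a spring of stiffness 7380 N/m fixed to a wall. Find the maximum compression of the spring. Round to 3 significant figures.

x = 0.0606 m

All KE is stored as spring PE at maximum compression: ½mv² = ½kx²
x = v√(m/k) = 14.5 × √(0.129/7380) = 0.06062 m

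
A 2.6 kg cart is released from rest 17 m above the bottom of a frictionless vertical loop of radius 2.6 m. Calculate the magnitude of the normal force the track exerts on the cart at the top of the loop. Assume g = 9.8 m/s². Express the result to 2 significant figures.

N = 210 N

Energy from release to top (height 2r): mgh = ½mv_top² + mg(2r)
v_top² = 2g(h − 2r) = 2(9.8)(17 − 5.200) = 231.28 m²/s²
At the top, both N and weight point toward the centre: N + mg = mv_top²/r
N = m(v_top²/r − g) = 2.6(231.28/2.6 − 9.8) = 205.8 N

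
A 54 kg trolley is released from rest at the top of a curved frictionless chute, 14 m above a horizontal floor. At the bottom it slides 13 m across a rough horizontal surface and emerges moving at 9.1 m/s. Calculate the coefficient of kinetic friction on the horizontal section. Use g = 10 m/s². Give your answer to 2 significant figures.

μ_k = 0.76

Energy at the top = energy at the end + work done against friction:
mgh = ½mv² + μ_k m g d
mgh = 7560.0 J; ½mv² = 2235.9 J
W_f = 7560.0 − 2235.9 = 5324 J
μ_k = W_f/(mg·d) = 5324/(540.0 × 13) = 0.7584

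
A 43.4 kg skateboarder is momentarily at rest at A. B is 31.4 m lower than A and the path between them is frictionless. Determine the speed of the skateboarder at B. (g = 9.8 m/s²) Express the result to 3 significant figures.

v = 24.8 m/s

Mechanical energy is conserved (no friction): mgh = ½mv²
The mass cancels from both sides.
v = √(2gh) = √(2 × 9.8 × 31.4) = √615.44 = 24.81 m/s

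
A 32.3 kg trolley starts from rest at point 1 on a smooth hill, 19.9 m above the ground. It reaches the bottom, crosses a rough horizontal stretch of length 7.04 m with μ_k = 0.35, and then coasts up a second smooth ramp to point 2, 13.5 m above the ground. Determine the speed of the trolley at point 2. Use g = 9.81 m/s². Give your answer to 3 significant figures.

Energy at 1: mgh₁ = (32.3)(9.81)(19.9) = 6305.6 J
Friction loss: W_f = μ_k mg d = 780.8 J
At 2: ½mv² + mgh₂ = mgh₁ − W_f
½mv² = 6305.6 − 780.8 − 4277.7 = 1247.2 J
v = √(2 × 1247.2/32.3) = 8.788 m/s

v = 8.79 m/s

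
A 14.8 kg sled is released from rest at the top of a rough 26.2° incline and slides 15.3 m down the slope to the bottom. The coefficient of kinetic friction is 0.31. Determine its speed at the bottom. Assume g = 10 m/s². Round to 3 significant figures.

v = 7.07 m/s

Work–energy: mg(L sinθ) − μ_k(mg cosθ)L = ½mv²
mgh = mgL sinθ = (14.8)(10)(15.3)sin26.2° = 999.75 J
W_f = μ_k mg cosθ · L = (0.31)(14.8)(10)cos26.2°·15.3 = 629.8 J
½mv² = 999.75 − 629.8 = 369.90 J
v = √(2 × 369.90/14.8) = 7.070 m/s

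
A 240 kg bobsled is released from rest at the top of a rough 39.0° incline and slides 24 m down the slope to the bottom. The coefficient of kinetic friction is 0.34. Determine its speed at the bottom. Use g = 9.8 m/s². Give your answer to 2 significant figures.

v = 13 m/s

Work–energy: mg(L sinθ) − μ_k(mg cosθ)L = ½mv²
mgh = mgL sinθ = (240)(9.8)(24)sin39.0° = 35524 J
W_f = μ_k mg cosθ · L = (0.34)(240)(9.8)cos39.0°·24 = 14915 J
½mv² = 35524 − 14915 = 20609 J
v = √(2 × 20609/240) = 13.10 m/s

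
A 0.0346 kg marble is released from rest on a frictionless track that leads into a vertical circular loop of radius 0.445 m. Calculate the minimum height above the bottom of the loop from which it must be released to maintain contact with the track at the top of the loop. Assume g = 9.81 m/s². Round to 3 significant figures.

At the top, for minimum speed gravity alone supplies the centripetal force: mg = mv_top²/r ⇒ v_top² = gr = 4.365 m²/s²
Energy conservation from release height h to the top (height 2r): mgh = ½mv_top² + mg(2r)
h = v_top²/(2g) + 2r = r/2 + 2r = 5r/2 = 1.113 m

h = 1.11 m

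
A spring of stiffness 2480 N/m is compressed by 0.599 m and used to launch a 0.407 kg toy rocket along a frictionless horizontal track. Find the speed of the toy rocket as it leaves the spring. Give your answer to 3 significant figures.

v = 46.8 m/s

The toy rocket leaves the spring when the spring is at natural length, so ½kx² = ½mv²
v = x√(k/m) = 0.599 × √(2480/0.407) = 46.76 m/s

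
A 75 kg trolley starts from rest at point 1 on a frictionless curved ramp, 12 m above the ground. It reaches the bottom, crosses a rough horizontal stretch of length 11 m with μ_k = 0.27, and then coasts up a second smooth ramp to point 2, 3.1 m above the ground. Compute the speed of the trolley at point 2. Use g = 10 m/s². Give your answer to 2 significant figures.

Energy at 1: mgh₁ = (75)(10)(12) = 9000.0 J
Friction loss: W_f = μ_k mg d = 2228 J
At 2: ½mv² + mgh₂ = mgh₁ − W_f
½mv² = 9000.0 − 2228 − 2325.0 = 4447.5 J
v = √(2 × 4447.5/75) = 10.89 m/s

v = 11 m/s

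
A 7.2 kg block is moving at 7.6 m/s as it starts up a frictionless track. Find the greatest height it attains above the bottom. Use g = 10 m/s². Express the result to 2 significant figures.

h = 2.9 m

By energy conservation, ½mv² = mgh
h = v²/(2g) = 7.6²/(2 × 10) = 2.888 m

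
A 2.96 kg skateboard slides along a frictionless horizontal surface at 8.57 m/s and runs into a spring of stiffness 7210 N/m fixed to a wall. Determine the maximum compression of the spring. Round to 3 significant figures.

x = 0.174 m

Conservation of energy between contact and max compression: ½mv² = ½kx²
x = v√(m/k) = 8.57 × √(2.96/7210) = 0.1736 m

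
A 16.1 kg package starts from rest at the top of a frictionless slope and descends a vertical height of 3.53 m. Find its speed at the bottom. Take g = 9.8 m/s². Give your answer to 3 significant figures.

Energy conservation between the two points: mgh = ½mv²
The mass cancels from both sides.
v = √(2gh) = √(2 × 9.8 × 3.53) = √69.188 = 8.318 m/s

v = 8.32 m/s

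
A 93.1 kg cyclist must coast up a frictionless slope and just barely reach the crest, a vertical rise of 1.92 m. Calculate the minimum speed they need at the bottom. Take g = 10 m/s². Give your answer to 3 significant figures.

v = 6.20 m/s

At the top they are momentarily at rest, so all KE converts to PE: ½mv² = mgh
v = √(2gh) = √(2 × 10 × 1.92) = 6.197 m/s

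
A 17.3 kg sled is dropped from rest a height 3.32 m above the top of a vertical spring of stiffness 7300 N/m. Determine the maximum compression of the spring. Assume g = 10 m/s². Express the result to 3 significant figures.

x = 0.421 m

Measuring PE from the top of the relaxed spring, at max compression the sled has dropped H + x with zero KE, so:
mg(H + x) = ½kx²
½(7300)x² − (17.3)(10)x − (17.3)(10)(3.32) = 0
3650x² − 173.0x − 574.4 = 0
x = [173.0 + √(29929 + 8.3857e+06)]/(2 × 3650) = 0.4211 m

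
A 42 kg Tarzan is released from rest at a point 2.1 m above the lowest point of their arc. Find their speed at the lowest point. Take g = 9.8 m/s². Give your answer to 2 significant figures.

v = 6.4 m/s

By conservation of mechanical energy, mgh = ½mv²
v = √(2gh) = √(2 × 9.8 × 2.1) = √41.160 = 6.416 m/s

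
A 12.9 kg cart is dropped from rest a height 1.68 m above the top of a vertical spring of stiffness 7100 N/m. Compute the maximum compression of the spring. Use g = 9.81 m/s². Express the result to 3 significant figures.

x = 0.263 m

Take the reference level at the top of the uncompressed spring. At max compression the cart has fallen H + x and is momentarily at rest:
mg(H + x) = ½kx²
½(7100)x² − (12.9)(9.81)x − (12.9)(9.81)(1.68) = 0
3550x² − 126.5x − 212.6 = 0
x = [126.5 + √(16015 + 3.0190e+06)]/(2 × 3550) = 0.2632 m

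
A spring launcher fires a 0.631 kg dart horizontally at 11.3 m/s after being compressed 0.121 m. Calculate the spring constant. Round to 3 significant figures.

½kx² = ½mv²
k = mv²/x² = (0.631)(11.3)²/(0.121)² = 5503 N/m

k = 5500 N/m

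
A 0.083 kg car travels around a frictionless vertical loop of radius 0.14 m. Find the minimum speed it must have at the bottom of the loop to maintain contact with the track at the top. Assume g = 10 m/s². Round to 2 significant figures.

v = 2.6 m/s

At the top: mg = mv_top²/r ⇒ v_top² = gr = 1.400 m²/s²
Energy from bottom to top (height 2r): ½mv_bot² = ½mv_top² + mg(2r)
v_bot² = gr + 4gr = 5gr = 7.000
v_bot = √(5gr) = 2.646 m/s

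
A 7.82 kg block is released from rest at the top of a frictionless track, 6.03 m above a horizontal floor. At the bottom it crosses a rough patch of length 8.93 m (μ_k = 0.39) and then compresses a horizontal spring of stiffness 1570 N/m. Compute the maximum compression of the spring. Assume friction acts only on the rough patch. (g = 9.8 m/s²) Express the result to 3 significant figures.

x = 0.499 m

Initial energy: E₁ = mgh = (7.82)(9.8)(6.03) = 462.12 J
Friction removes W_f = μ_k mg d = (0.39)(7.82)(9.8)(8.93) = 266.9 J
Energy reaching the spring: E = 462.12 − 266.9 = 195.21 J
At max compression ½kx² = E ⇒ x = √(2E/k) = √(2 × 195.21/1570) = 0.4987 m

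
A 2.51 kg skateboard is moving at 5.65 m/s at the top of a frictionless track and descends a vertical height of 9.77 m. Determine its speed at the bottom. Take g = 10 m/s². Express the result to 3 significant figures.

v = 15.1 m/s

Equating total energy at the two states: ½mv₀² + mgh = ½mv²
v² = v₀² + 2gh = (5.65)² + 2(10)(9.77) = 227.32
v = √227.32 = 15.08 m/s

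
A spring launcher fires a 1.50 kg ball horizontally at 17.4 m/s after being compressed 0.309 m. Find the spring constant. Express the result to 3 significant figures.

½kx² = ½mv²
k = mv²/x² = (1.50)(17.4)²/(0.309)² = 4756 N/m

k = 4760 N/m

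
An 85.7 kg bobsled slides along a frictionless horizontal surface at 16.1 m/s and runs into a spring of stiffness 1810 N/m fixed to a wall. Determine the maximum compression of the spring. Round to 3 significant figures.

x = 3.50 m

Conservation of energy between contact and max compression: ½mv² = ½kx²
x = v√(m/k) = 16.1 × √(85.7/1810) = 3.503 m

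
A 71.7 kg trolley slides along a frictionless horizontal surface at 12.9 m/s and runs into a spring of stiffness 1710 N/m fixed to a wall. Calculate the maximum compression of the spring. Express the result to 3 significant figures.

x = 2.64 m

Conservation of energy between contact and max compression: ½mv² = ½kx²
x = v√(m/k) = 12.9 × √(71.7/1710) = 2.642 m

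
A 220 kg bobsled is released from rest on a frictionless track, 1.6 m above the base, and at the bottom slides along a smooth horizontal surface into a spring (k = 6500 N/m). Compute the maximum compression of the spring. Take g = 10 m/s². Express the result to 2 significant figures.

At max compression the bobsled is momentarily at rest: mgh = ½kx²
x = √(2mgh/k) = √(2 × 220 × 10 × 1.6 / 6500) = 1.041 m

x = 1.0 m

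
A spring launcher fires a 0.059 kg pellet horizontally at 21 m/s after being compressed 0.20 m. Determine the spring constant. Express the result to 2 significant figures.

½kx² = ½mv²
k = mv²/x² = (0.059)(21)²/(0.20)² = 650.5 N/m

k = 650 N/m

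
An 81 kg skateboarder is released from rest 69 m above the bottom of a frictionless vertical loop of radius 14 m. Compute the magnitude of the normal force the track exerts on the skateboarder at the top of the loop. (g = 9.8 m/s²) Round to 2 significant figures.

Energy from release to top (height 2r): mgh = ½mv_top² + mg(2r)
v_top² = 2g(h − 2r) = 2(9.8)(69 − 28.00) = 803.60 m²/s²
At the top, both N and weight point toward the centre: N + mg = mv_top²/r
N = m(v_top²/r − g) = 81(803.60/14 − 9.8) = 3856 N

N = 3900 N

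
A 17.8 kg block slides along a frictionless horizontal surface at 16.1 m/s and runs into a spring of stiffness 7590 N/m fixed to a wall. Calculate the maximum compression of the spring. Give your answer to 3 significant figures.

At max compression the block is momentarily at rest: ½mv² = ½kx²
x = v√(m/k) = 16.1 × √(17.8/7590) = 0.7797 m

x = 0.780 m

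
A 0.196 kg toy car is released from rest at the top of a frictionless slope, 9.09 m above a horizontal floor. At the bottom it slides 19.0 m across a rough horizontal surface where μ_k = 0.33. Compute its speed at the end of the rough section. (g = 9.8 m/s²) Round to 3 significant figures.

v = 7.43 m/s

Energy bookkeeping (friction removes W_f = μ_k N d):
mgh = ½mv² + μ_k m g d
W_f = μ_k mg d = (0.33)(0.196)(9.8)(19.0) = 12.04 J
½mv² = mgh − W_f = 17.460 − 12.04 = 5.4167 J
v = √(2 × 5.4167/0.196) = 7.435 m/s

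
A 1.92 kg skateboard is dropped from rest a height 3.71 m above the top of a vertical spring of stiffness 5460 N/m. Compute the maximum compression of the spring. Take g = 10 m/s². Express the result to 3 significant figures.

x = 0.165 m

Let x be the compression. The total drop is H + x, and the skateboard is instantaneously at rest at max compression, so energy conservation gives:
mg(H + x) = ½kx²
½(5460)x² − (1.92)(10)x − (1.92)(10)(3.71) = 0
2730x² − 19.20x − 71.23 = 0
x = [19.20 + √(368.6 + 777853)]/(2 × 2730) = 0.1651 m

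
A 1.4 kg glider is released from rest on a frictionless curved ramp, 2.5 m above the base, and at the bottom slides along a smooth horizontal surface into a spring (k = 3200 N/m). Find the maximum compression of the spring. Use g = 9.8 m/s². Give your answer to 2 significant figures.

Gravitational PE at the top equals spring PE at max compression: mgh = ½kx²
x = √(2mgh/k) = √(2 × 1.4 × 9.8 × 2.5 / 3200) = 0.1464 m

x = 0.15 m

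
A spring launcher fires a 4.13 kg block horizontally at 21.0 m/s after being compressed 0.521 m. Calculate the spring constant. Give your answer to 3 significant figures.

k = 6710 N/m

Spring PE at full compression equals KE at release: ½kx² = ½mv²
k = mv²/x² = (4.13)(21.0)²/(0.521)² = 6710 N/m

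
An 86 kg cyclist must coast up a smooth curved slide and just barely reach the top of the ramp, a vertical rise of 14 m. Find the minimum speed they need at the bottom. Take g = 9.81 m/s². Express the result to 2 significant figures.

At the top they are momentarily at rest, so all KE converts to PE: ½mv² = mgh
v = √(2gh) = √(2 × 9.81 × 14) = 16.57 m/s

v = 17 m/s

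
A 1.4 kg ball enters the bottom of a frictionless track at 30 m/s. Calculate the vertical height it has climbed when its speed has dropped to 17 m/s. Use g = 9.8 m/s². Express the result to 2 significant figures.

h = 31 m

Conservation of energy: ½mv₁² = ½mv₂² + mgh
h = (v₁² − v₂²)/(2g) = (30² − 17²)/(2 × 9.8) = 31.17 m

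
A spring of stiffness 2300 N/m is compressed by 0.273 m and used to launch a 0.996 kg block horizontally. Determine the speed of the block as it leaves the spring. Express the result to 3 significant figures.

Spring PE converts entirely to kinetic energy: ½kx² = ½mv²
v = x√(k/m) = 0.273 × √(2300/0.996) = 13.12 m/s

v = 13.1 m/s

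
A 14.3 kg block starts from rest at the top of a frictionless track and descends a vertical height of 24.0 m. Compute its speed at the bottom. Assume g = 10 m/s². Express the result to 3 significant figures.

v = 21.9 m/s

By conservation of mechanical energy, mgh = ½mv²
v = √(2gh) = √(2 × 10 × 24.0) = √480.00 = 21.91 m/s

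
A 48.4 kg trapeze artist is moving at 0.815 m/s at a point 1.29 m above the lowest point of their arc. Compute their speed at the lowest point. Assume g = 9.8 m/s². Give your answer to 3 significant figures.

Equating total energy at the two states: ½mv₀² + mgh = ½mv²
v² = v₀² + 2gh = (0.815)² + 2(9.8)(1.29) = 25.948
v = √25.948 = 5.094 m/s

v = 5.09 m/s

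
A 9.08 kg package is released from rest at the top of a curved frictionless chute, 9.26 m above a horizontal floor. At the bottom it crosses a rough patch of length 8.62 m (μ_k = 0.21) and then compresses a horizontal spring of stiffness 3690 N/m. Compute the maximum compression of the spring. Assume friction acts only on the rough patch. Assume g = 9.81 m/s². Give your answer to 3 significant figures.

Initial energy: E₁ = mgh = (9.08)(9.81)(9.26) = 824.83 J
Friction removes W_f = μ_k mg d = (0.21)(9.08)(9.81)(8.62) = 161.2 J
Energy reaching the spring: E = 824.83 − 161.2 = 663.59 J
At max compression ½kx² = E ⇒ x = √(2E/k) = √(2 × 663.59/3690) = 0.5997 m

x = 0.600 m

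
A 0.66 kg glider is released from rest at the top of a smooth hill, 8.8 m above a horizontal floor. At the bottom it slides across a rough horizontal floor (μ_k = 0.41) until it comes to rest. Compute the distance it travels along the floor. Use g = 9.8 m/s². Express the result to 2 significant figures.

Applying the work–energy principle:
At rest all PE has been dissipated by friction: mgh = μ_k m g d
d = h/μ_k = 8.8/0.41 = 21.46 m

d = 21 m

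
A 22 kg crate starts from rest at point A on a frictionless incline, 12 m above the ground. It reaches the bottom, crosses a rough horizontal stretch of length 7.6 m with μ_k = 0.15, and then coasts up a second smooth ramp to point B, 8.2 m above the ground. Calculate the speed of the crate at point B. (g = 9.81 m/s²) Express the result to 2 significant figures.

Energy at A: mgh₁ = (22)(9.81)(12) = 2589.8 J
Friction loss: W_f = μ_k mg d = 246.0 J
At B: ½mv² + mgh₂ = mgh₁ − W_f
½mv² = 2589.8 − 246.0 − 1769.7 = 574.08 J
v = √(2 × 574.08/22) = 7.224 m/s

v = 7.2 m/s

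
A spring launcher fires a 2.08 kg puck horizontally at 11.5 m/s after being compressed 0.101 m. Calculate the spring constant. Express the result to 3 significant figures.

k = 27000 N/m

½kx² = ½mv²
k = mv²/x² = (2.08)(11.5)²/(0.101)² = 26966 N/m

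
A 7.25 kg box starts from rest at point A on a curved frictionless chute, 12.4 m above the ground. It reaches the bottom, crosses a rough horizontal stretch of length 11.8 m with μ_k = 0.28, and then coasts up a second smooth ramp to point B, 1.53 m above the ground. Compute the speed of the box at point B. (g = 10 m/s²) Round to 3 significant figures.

v = 12.3 m/s

Energy at A: mgh₁ = (7.25)(10)(12.4) = 899.00 J
Friction loss: W_f = μ_k mg d = 239.5 J
At B: ½mv² + mgh₂ = mgh₁ − W_f
½mv² = 899.00 − 239.5 − 110.92 = 548.54 J
v = √(2 × 548.54/7.25) = 12.30 m/s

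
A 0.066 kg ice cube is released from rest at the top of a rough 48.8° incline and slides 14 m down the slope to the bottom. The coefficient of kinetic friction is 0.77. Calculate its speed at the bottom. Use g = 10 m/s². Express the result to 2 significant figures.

v = 8.3 m/s

Taking the bottom as reference, mgh = ½mv² + μ_k N L with h = L sinθ, N = mg cosθ:
mgh = mgL sinθ = (0.066)(10)(14)sin48.8° = 6.9523 J
W_f = μ_k mg cosθ · L = (0.77)(0.066)(10)cos48.8°·14 = 4.686 J
½mv² = 6.9523 − 4.686 = 2.2659 J
v = √(2 × 2.2659/0.066) = 8.286 m/s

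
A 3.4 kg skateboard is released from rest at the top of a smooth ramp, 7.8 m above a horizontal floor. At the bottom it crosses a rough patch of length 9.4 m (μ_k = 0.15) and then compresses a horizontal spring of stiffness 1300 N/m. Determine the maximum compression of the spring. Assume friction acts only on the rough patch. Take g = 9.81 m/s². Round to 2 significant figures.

Initial energy: E₁ = mgh = (3.4)(9.81)(7.8) = 260.16 J
Friction removes W_f = μ_k mg d = (0.15)(3.4)(9.81)(9.4) = 47.03 J
Energy reaching the spring: E = 260.16 − 47.03 = 213.13 J
At max compression ½kx² = E ⇒ x = √(2E/k) = √(2 × 213.13/1300) = 0.5726 m

x = 0.57 m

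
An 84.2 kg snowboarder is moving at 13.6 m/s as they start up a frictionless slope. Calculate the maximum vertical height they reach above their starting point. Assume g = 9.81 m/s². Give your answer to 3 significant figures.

h = 9.43 m

By energy conservation, ½mv² = mgh
h = v²/(2g) = 13.6²/(2 × 9.81) = 9.427 m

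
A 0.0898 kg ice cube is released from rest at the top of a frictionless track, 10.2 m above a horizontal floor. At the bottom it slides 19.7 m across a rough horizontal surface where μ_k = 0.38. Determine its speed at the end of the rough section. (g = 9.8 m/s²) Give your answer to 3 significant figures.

Applying the work–energy principle:
mgh = ½mv² + μ_k m g d
W_f = μ_k mg d = (0.38)(0.0898)(9.8)(19.7) = 6.588 J
½mv² = mgh − W_f = 8.9764 − 6.588 = 2.3884 J
v = √(2 × 2.3884/0.0898) = 7.293 m/s

v = 7.29 m/s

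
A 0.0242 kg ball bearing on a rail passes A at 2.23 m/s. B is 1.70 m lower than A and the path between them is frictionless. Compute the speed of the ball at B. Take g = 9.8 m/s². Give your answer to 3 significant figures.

v = 6.19 m/s

By conservation of mechanical energy, ½mv₀² + mgh = ½mv²
v² = v₀² + 2gh = (2.23)² + 2(9.8)(1.70) = 38.293
v = √38.293 = 6.188 m/s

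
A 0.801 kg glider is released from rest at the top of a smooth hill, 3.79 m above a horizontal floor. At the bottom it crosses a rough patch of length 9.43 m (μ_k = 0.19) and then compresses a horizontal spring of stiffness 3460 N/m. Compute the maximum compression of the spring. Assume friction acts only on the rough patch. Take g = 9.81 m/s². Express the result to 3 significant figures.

Initial energy: E₁ = mgh = (0.801)(9.81)(3.79) = 29.781 J
Friction removes W_f = μ_k mg d = (0.19)(0.801)(9.81)(9.43) = 14.08 J
Energy reaching the spring: E = 29.781 − 14.08 = 15.702 J
At max compression ½kx² = E ⇒ x = √(2E/k) = √(2 × 15.702/3460) = 0.09527 m

x = 0.0953 m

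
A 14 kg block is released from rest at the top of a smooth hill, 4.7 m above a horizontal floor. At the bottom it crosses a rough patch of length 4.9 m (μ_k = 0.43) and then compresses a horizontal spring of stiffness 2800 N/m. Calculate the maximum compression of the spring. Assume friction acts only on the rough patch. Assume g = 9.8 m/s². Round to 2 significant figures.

x = 0.50 m

Initial energy: E₁ = mgh = (14)(9.8)(4.7) = 644.84 J
Friction removes W_f = μ_k mg d = (0.43)(14)(9.8)(4.9) = 289.1 J
Energy reaching the spring: E = 644.84 − 289.1 = 355.76 J
At max compression ½kx² = E ⇒ x = √(2E/k) = √(2 × 355.76/2800) = 0.5041 m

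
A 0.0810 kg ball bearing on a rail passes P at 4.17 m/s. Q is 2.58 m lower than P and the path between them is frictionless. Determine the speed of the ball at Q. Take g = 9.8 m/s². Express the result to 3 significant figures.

Mechanical energy is conserved (no friction): ½mv₀² + mgh = ½mv²
The mass cancels from both sides.
v² = v₀² + 2gh = (4.17)² + 2(9.8)(2.58) = 67.957
v = √67.957 = 8.244 m/s

v = 8.24 m/s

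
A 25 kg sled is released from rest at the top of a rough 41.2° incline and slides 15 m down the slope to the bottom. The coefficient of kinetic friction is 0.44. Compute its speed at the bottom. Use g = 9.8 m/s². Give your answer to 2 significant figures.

Work–energy: mg(L sinθ) − μ_k(mg cosθ)L = ½mv²
mgh = mgL sinθ = (25)(9.8)(15)sin41.2° = 2420.7 J
W_f = μ_k mg cosθ · L = (0.44)(25)(9.8)cos41.2°·15 = 1217 J
½mv² = 2420.7 − 1217 = 1204.0 J
v = √(2 × 1204.0/25) = 9.814 m/s

v = 9.8 m/s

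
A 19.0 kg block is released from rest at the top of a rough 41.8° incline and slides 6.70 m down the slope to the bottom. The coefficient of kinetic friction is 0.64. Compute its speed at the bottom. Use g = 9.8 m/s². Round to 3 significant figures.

v = 4.99 m/s

Energy: mgh = ½mv² + W_f, with h = L sinθ and W_f = μ_k (mg cosθ) L
mgh = mgL sinθ = (19.0)(9.8)(6.70)sin41.8° = 831.53 J
W_f = μ_k mg cosθ · L = (0.64)(19.0)(9.8)cos41.8°·6.70 = 595.2 J
½mv² = 831.53 − 595.2 = 236.32 J
v = √(2 × 236.32/19.0) = 4.988 m/s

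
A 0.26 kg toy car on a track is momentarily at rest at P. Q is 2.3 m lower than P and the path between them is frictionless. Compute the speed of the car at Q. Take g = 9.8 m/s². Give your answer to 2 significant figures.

Equating total energy at the two states: mgh = ½mv²
v = √(2gh) = √(2 × 9.8 × 2.3) = √45.080 = 6.714 m/s

v = 6.7 m/s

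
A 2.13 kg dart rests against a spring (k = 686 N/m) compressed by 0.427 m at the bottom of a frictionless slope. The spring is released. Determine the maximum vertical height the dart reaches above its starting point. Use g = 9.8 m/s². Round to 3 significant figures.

Energy conservation from release to the highest point: ½kx² = mgh
h = kx²/(2mg) = (686)(0.427)²/(2 × 2.13 × 9.8) = 2.996 m

h = 3.00 m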